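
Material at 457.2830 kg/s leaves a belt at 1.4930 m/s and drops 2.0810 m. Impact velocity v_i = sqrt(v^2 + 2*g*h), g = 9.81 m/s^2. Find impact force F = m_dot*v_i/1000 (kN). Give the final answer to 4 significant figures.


v_i = sqrt(1.4930^2 + 2*9.81*2.0810) = 6.56188 m/s
F = 457.2830 * 6.56188 / 1000
F = 3.001 kN


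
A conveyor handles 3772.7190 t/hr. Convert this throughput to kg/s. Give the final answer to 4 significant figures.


m_dot = 3772.7190 * 1000 / 3600
m_dot = 1048 kg/s


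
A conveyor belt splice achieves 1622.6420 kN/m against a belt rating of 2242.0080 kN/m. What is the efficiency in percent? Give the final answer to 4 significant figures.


Eff = 1622.6420 / 2242.0080 * 100
Eff = 72.37 %


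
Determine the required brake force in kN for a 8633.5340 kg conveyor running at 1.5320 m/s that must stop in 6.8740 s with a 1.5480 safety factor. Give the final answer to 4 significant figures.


F = 8633.5340 * 1.5320 / 6.8740 * 1.5480 / 1000
F = 2.979 kN


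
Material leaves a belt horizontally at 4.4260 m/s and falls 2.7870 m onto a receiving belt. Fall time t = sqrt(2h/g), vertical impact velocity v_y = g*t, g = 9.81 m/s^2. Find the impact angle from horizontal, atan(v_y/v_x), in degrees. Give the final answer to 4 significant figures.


t = sqrt(2*2.7870/9.81) = 0.753788 s
v_y = 9.81 * 0.753788 = 7.39466 m/s
angle = atan(7.39466 / 4.4260) = 59.10 deg


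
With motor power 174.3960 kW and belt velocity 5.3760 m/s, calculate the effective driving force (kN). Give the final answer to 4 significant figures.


Te = P / v = 174.3960 / 5.3760
Te = 32.44 kN


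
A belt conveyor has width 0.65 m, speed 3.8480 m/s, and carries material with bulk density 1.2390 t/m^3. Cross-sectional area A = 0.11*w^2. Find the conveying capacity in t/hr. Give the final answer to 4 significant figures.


A = 0.11 * 0.65^2 = 0.046475 m^2
C = 0.046475 * 3.8480 * 1.2390 * 3600
C = 797.7 t/hr


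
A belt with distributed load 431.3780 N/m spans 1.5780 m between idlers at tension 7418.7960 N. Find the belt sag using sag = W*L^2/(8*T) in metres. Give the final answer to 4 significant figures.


sag = 431.3780 * 1.5780^2 / (8 * 7418.7960)
sag = 0.01810 m


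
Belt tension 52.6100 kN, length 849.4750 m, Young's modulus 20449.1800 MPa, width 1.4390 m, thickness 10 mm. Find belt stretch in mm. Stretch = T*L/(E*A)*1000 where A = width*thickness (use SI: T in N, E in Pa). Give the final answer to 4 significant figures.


A = 1.4390 * 0.01 = 0.01439 m^2
Stretch = 52.6100*1000 * 849.4750 / (20449.1800e6 * 0.01439) * 1000
Stretch = 151.9 mm


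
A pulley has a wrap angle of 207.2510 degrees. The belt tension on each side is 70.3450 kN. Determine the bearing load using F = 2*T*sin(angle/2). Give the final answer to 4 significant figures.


F = 2 * 70.3450 * sin(207.2510/2 deg)
F = 136.7 kN


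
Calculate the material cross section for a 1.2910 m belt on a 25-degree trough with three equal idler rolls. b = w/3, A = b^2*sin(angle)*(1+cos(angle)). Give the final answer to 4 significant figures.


b = 1.2910/3 = 0.430333 m
A = 0.430333^2 * sin(25 deg) * (1 + cos(25 deg))
A = 0.1492 m^2


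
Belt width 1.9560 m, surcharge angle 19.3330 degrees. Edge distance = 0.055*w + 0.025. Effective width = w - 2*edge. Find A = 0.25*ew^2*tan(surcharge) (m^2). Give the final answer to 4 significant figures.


edge = 0.055*1.9560 + 0.025 = 0.13258 m
ew = 1.9560 - 2*0.13258 = 1.69084 m
A = 0.25 * 1.69084^2 * tan(19.3330 deg)
A = 0.2508 m^2


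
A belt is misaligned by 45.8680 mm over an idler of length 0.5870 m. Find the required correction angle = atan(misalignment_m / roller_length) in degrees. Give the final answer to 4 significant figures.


misalign_m = 45.8680 / 1000 = 0.045868 m
angle = atan(0.045868 / 0.5870)
angle = 4.468 deg


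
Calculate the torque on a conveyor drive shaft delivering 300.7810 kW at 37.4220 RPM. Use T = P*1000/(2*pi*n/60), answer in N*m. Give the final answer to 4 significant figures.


omega = 2*pi*37.4220/60 = 3.91882 rad/s
T = 300.7810*1000 / 3.91882
T = 76750 N*m


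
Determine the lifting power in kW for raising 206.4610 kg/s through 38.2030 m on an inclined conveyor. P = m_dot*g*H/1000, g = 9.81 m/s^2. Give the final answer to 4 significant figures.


P = 206.4610 * 9.81 * 38.2030 / 1000
P = 77.38 kW


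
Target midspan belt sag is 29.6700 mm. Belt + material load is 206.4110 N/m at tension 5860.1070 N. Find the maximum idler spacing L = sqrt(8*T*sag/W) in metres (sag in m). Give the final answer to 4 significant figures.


sag = 29.6700/1000 = 0.029670 m
L = sqrt(8 * 5860.1070 * 0.029670 / 206.4110)
L = 2.596 m


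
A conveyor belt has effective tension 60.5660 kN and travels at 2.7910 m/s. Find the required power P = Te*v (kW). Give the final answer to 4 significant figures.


P = Te * v = 60.5660 * 2.7910
P = 169.0 kW


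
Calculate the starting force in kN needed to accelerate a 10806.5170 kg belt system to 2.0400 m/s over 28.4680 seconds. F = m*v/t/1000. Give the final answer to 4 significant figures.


F = 10806.5170 * 2.0400 / 28.4680 / 1000
F = 0.7744 kN


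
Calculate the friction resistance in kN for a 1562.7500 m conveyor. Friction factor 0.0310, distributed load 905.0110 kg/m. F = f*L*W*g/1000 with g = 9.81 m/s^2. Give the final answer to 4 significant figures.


F = 0.0310 * 1562.7500 * 905.0110 * 9.81 / 1000
F = 430.1 kN


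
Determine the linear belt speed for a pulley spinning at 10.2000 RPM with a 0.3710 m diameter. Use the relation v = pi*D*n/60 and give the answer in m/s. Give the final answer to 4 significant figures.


v = pi * 0.3710 * 10.2000 / 60
v = 0.1981 m/s


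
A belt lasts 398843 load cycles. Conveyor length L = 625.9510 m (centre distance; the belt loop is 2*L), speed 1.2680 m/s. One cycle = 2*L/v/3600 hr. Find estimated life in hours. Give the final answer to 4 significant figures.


cycle_time = 2 * 625.9510 / 1.2680 / 3600 = 0.274251 hr
life = 398843 * 0.274251 = 109400 hours


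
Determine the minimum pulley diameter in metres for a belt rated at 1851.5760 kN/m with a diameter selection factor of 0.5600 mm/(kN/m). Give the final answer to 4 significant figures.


D = 1851.5760 * 0.5600 / 1000
D = 1.037 m


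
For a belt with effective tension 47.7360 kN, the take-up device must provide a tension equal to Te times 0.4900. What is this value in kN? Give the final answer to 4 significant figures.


T_tu = 47.7360 * 0.4900
T_tu = 23.39 kN


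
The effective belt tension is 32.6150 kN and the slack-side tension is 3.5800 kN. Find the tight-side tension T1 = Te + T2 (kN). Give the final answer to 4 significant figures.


T1 = Te + T2 = 32.6150 + 3.5800
T1 = 36.20 kN


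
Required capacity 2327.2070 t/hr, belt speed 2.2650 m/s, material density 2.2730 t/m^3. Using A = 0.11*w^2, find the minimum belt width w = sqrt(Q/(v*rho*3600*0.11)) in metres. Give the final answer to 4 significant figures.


A_req = 2327.2070 / (2.2650 * 2.2730 * 3600) = 0.125564 m^2
w = sqrt(0.125564 / 0.11)
w = 1.068 m


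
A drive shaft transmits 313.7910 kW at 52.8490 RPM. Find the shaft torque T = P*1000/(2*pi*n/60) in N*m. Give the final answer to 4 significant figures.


omega = 2*pi*52.8490/60 = 5.53433 rad/s
T = 313.7910*1000 / 5.53433
T = 56700 N*m


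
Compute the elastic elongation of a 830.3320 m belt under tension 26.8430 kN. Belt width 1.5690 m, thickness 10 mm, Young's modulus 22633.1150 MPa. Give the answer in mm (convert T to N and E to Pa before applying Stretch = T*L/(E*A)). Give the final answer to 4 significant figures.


A = 1.5690 * 0.01 = 0.01569 m^2
Stretch = 26.8430*1000 * 830.3320 / (22633.1150e6 * 0.01569) * 1000
Stretch = 62.76 mm


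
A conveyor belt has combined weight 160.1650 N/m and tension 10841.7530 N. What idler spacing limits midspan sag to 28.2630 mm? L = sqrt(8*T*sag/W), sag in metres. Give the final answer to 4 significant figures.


sag = 28.2630/1000 = 0.028263 m
L = sqrt(8 * 10841.7530 * 0.028263 / 160.1650)
L = 3.912 m


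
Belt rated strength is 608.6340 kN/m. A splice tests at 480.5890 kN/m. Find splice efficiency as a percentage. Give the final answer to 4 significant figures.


Eff = 480.5890 / 608.6340 * 100
Eff = 78.96 %


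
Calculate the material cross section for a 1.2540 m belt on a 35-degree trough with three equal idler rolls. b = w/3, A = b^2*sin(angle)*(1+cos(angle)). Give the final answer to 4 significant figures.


b = 1.2540/3 = 0.418 m
A = 0.418^2 * sin(35 deg) * (1 + cos(35 deg))
A = 0.1823 m^2


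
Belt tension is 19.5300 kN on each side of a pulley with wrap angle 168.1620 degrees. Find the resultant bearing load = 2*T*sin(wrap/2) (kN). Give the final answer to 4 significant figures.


F = 2 * 19.5300 * sin(168.1620/2 deg)
F = 38.85 kN


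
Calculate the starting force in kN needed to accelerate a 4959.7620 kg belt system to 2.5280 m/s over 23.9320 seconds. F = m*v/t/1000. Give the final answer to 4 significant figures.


F = 4959.7620 * 2.5280 / 23.9320 / 1000
F = 0.5239 kN


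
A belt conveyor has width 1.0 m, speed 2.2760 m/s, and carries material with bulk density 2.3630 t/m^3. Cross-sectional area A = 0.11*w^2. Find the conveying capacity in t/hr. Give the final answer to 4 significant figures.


A = 0.11 * 1.0^2 = 0.11 m^2
C = 0.11 * 2.2760 * 2.3630 * 3600
C = 2130 t/hr


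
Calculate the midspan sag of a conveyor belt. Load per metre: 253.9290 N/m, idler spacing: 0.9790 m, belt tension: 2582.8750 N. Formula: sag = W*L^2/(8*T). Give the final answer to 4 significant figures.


sag = 253.9290 * 0.9790^2 / (8 * 2582.8750)
sag = 0.01178 m


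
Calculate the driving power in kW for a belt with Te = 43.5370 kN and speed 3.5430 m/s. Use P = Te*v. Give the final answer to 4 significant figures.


P = Te * v = 43.5370 * 3.5430
P = 154.3 kW


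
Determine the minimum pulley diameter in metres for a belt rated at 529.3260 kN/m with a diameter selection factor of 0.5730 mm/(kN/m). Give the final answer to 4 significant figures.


D = 529.3260 * 0.5730 / 1000
D = 0.3033 m


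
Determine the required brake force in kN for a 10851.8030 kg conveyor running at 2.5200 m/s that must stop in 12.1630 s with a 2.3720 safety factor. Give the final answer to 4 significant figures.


F = 10851.8030 * 2.5200 / 12.1630 * 2.3720 / 1000
F = 5.333 kN


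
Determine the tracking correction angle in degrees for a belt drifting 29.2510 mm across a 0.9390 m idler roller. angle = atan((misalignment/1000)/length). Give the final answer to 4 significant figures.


misalign_m = 29.2510 / 1000 = 0.029251 m
angle = atan(0.029251 / 0.9390)
angle = 1.784 deg


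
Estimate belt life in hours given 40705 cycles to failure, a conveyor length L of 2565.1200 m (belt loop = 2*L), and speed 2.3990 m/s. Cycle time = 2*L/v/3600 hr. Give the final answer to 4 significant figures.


cycle_time = 2 * 2565.1200 / 2.3990 / 3600 = 0.594025 hr
life = 40705 * 0.594025 = 24180 hours


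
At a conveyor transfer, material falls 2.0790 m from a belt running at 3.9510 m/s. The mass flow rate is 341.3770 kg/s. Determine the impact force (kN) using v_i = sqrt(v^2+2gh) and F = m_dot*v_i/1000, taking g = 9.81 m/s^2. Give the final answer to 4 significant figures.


v_i = sqrt(3.9510^2 + 2*9.81*2.0790) = 7.51002 m/s
F = 341.3770 * 7.51002 / 1000
F = 2.564 kN


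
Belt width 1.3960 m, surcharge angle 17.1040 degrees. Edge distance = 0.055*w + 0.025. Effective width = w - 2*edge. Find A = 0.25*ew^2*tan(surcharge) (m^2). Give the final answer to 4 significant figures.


edge = 0.055*1.3960 + 0.025 = 0.10178 m
ew = 1.3960 - 2*0.10178 = 1.19244 m
A = 0.25 * 1.19244^2 * tan(17.1040 deg)
A = 0.1094 m^2


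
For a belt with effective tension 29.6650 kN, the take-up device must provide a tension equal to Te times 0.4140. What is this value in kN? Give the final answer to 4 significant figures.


T_tu = 29.6650 * 0.4140
T_tu = 12.28 kN


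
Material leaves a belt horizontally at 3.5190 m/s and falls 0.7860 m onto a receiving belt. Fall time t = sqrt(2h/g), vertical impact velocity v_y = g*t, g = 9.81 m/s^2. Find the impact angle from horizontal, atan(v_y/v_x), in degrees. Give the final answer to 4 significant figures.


t = sqrt(2*0.7860/9.81) = 0.400306 s
v_y = 9.81 * 0.400306 = 3.927 m/s
angle = atan(3.927 / 3.5190) = 48.14 deg


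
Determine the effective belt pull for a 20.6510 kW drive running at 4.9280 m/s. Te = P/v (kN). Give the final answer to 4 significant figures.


Te = P / v = 20.6510 / 4.9280
Te = 4.191 kN


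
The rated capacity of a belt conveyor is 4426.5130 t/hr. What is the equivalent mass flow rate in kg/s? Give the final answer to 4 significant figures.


m_dot = 4426.5130 * 1000 / 3600
m_dot = 1230 kg/s


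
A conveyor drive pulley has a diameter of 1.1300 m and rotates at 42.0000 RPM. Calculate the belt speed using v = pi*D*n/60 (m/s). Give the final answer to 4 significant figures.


v = pi * 1.1300 * 42.0000 / 60
v = 2.485 m/s


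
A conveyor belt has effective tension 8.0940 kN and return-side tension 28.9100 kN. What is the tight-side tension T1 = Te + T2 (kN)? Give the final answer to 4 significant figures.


T1 = Te + T2 = 8.0940 + 28.9100
T1 = 37.00 kN


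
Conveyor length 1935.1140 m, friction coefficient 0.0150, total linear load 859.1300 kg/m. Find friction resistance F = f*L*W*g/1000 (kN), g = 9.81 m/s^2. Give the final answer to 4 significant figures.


F = 0.0150 * 1935.1140 * 859.1300 * 9.81 / 1000
F = 244.6 kN


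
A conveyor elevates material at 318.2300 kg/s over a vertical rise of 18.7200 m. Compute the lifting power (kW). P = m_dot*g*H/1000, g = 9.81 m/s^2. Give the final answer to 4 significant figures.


P = 318.2300 * 9.81 * 18.7200 / 1000
P = 58.44 kW


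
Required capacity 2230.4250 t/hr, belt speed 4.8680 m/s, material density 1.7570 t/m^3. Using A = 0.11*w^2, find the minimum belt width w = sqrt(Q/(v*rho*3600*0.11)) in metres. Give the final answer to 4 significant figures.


A_req = 2230.4250 / (4.8680 * 1.7570 * 3600) = 0.0724374 m^2
w = sqrt(0.0724374 / 0.11)
w = 0.8115 m


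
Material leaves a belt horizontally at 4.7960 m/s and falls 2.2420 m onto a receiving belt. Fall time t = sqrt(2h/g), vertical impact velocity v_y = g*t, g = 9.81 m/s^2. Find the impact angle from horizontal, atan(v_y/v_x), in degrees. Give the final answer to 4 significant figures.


t = sqrt(2*2.2420/9.81) = 0.67608 s
v_y = 9.81 * 0.67608 = 6.63234 m/s
angle = atan(6.63234 / 4.7960) = 54.13 deg


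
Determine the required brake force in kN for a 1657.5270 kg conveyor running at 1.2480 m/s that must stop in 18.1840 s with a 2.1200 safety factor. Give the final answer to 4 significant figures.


F = 1657.5270 * 1.2480 / 18.1840 * 2.1200 / 1000
F = 0.2412 kN


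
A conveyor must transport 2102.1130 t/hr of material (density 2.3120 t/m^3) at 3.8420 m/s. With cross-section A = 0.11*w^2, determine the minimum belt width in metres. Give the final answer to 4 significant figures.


A_req = 2102.1130 / (3.8420 * 2.3120 * 3600) = 0.0657368 m^2
w = sqrt(0.0657368 / 0.11)
w = 0.7731 m


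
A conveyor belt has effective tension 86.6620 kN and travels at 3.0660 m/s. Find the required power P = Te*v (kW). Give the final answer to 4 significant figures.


P = Te * v = 86.6620 * 3.0660
P = 265.7 kW


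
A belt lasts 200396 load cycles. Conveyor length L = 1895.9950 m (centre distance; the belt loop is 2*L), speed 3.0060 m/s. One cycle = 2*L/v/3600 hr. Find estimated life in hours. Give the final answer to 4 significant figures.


cycle_time = 2 * 1895.9950 / 3.0060 / 3600 = 0.350409 hr
life = 200396 * 0.350409 = 70220 hours


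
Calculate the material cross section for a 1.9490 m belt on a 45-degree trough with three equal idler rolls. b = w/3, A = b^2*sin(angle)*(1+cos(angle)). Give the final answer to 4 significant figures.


b = 1.9490/3 = 0.649667 m
A = 0.649667^2 * sin(45 deg) * (1 + cos(45 deg))
A = 0.5095 m^2


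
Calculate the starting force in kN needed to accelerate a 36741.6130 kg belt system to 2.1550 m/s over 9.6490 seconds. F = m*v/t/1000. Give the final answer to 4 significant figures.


F = 36741.6130 * 2.1550 / 9.6490 / 1000
F = 8.206 kN


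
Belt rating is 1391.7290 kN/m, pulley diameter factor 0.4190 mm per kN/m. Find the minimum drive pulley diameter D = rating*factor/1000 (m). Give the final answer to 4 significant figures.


D = 1391.7290 * 0.4190 / 1000
D = 0.5831 m


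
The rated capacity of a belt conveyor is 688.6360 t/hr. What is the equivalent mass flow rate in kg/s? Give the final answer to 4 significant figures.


m_dot = 688.6360 * 1000 / 3600
m_dot = 191.3 kg/s


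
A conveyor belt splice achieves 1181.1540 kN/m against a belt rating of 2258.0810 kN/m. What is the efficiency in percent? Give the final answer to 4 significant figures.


Eff = 1181.1540 / 2258.0810 * 100
Eff = 52.31 %


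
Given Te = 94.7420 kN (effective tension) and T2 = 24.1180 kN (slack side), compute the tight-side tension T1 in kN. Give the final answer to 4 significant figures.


T1 = Te + T2 = 94.7420 + 24.1180
T1 = 118.9 kN


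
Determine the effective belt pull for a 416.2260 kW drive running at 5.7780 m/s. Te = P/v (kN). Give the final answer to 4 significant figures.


Te = P / v = 416.2260 / 5.7780
Te = 72.04 kN


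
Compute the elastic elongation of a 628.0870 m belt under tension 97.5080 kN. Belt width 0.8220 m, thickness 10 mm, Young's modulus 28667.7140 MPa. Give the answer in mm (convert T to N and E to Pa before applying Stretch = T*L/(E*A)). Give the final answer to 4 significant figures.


A = 0.8220 * 0.01 = 0.00822 m^2
Stretch = 97.5080*1000 * 628.0870 / (28667.7140e6 * 0.00822) * 1000
Stretch = 259.9 mm


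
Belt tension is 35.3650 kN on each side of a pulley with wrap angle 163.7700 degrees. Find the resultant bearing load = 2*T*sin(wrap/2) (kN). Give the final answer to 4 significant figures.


F = 2 * 35.3650 * sin(163.7700/2 deg)
F = 70.02 kN


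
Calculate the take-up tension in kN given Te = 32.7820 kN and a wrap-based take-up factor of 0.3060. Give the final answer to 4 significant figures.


T_tu = 32.7820 * 0.3060
T_tu = 10.03 kN


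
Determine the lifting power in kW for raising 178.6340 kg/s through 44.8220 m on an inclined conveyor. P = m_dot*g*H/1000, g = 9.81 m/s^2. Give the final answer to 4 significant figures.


P = 178.6340 * 9.81 * 44.8220 / 1000
P = 78.55 kW


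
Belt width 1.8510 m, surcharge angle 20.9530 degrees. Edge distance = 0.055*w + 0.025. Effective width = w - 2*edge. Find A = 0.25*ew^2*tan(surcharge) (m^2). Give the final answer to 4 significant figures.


edge = 0.055*1.8510 + 0.025 = 0.126805 m
ew = 1.8510 - 2*0.126805 = 1.59739 m
A = 0.25 * 1.59739^2 * tan(20.9530 deg)
A = 0.2443 m^2


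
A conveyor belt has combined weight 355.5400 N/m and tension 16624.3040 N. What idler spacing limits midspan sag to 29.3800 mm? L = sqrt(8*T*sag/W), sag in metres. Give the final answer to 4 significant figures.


sag = 29.3800/1000 = 0.029380 m
L = sqrt(8 * 16624.3040 * 0.029380 / 355.5400)
L = 3.315 m


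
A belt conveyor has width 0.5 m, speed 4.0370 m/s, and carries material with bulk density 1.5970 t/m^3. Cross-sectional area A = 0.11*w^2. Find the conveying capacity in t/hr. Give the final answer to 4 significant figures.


A = 0.11 * 0.5^2 = 0.0275 m^2
C = 0.0275 * 4.0370 * 1.5970 * 3600
C = 638.3 t/hr


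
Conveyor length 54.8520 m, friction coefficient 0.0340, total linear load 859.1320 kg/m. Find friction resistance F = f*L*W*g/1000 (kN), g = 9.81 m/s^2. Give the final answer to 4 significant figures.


F = 0.0340 * 54.8520 * 859.1320 * 9.81 / 1000
F = 15.72 kN


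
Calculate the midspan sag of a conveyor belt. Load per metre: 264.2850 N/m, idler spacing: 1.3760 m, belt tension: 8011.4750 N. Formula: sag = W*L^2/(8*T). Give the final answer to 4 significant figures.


sag = 264.2850 * 1.3760^2 / (8 * 8011.4750)
sag = 0.007807 m


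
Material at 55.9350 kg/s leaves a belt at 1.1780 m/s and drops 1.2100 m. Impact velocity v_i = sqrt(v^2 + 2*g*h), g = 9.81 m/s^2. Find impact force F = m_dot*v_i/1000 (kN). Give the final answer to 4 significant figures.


v_i = sqrt(1.1780^2 + 2*9.81*1.2100) = 5.01277 m/s
F = 55.9350 * 5.01277 / 1000
F = 0.2804 kN


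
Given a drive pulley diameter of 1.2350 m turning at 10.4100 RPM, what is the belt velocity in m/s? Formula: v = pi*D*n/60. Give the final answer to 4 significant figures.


v = pi * 1.2350 * 10.4100 / 60
v = 0.6732 m/s


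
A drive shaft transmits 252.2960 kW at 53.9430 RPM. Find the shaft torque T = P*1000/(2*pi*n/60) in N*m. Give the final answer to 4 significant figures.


omega = 2*pi*53.9430/60 = 5.6489 rad/s
T = 252.2960*1000 / 5.6489
T = 44660 N*m


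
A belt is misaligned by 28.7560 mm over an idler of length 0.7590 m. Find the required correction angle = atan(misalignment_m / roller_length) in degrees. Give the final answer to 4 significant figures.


misalign_m = 28.7560 / 1000 = 0.028756 m
angle = atan(0.028756 / 0.7590)
angle = 2.170 deg


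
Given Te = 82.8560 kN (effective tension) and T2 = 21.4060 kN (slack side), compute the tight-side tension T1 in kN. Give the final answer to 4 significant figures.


T1 = Te + T2 = 82.8560 + 21.4060
T1 = 104.3 kN


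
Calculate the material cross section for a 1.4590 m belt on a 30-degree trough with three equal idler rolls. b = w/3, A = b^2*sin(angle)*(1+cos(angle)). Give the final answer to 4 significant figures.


b = 1.4590/3 = 0.486333 m
A = 0.486333^2 * sin(30 deg) * (1 + cos(30 deg))
A = 0.2207 m^2


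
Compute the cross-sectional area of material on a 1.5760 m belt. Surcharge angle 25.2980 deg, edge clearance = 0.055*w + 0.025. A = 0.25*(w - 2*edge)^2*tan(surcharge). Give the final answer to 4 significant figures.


edge = 0.055*1.5760 + 0.025 = 0.11168 m
ew = 1.5760 - 2*0.11168 = 1.35264 m
A = 0.25 * 1.35264^2 * tan(25.2980 deg)
A = 0.2162 m^2


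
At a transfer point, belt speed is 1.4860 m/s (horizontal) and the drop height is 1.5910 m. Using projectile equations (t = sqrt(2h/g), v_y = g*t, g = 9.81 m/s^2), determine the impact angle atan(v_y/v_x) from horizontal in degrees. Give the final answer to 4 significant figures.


t = sqrt(2*1.5910/9.81) = 0.569529 s
v_y = 9.81 * 0.569529 = 5.58708 m/s
angle = atan(5.58708 / 1.4860) = 75.11 deg


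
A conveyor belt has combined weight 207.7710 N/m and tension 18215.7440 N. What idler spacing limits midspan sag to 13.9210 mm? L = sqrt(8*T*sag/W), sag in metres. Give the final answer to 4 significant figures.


sag = 13.9210/1000 = 0.013921 m
L = sqrt(8 * 18215.7440 * 0.013921 / 207.7710)
L = 3.125 m


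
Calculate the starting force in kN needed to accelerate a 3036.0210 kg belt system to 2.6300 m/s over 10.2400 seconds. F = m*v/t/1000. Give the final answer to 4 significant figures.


F = 3036.0210 * 2.6300 / 10.2400 / 1000
F = 0.7798 kN


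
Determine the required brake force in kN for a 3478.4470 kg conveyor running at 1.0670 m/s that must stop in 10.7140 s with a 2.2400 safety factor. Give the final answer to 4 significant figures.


F = 3478.4470 * 1.0670 / 10.7140 * 2.2400 / 1000
F = 0.7760 kN


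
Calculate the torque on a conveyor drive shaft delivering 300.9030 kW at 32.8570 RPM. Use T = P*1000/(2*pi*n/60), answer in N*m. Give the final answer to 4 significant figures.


omega = 2*pi*32.8570/60 = 3.44078 rad/s
T = 300.9030*1000 / 3.44078
T = 87450 N*m


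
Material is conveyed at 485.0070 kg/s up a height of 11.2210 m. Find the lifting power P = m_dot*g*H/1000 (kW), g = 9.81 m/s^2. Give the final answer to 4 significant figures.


P = 485.0070 * 9.81 * 11.2210 / 1000
P = 53.39 kW


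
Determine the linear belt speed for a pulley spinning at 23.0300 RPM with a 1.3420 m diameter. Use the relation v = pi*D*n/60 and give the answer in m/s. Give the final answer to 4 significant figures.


v = pi * 1.3420 * 23.0300 / 60
v = 1.618 m/s


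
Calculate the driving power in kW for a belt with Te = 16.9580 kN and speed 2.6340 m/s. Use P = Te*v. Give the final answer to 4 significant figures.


P = Te * v = 16.9580 * 2.6340
P = 44.67 kW


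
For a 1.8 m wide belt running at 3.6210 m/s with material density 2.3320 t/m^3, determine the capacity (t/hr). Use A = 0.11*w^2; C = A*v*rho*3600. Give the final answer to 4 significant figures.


A = 0.11 * 1.8^2 = 0.3564 m^2
C = 0.3564 * 3.6210 * 2.3320 * 3600
C = 10830 t/hr


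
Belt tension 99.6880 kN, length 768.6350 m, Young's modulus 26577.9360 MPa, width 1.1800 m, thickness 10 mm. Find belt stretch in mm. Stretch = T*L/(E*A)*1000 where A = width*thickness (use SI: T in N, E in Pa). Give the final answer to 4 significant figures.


A = 1.1800 * 0.01 = 0.01180 m^2
Stretch = 99.6880*1000 * 768.6350 / (26577.9360e6 * 0.01180) * 1000
Stretch = 244.3 mm


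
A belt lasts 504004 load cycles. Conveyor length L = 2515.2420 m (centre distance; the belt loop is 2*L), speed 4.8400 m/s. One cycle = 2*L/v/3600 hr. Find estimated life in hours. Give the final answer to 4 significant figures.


cycle_time = 2 * 2515.2420 / 4.8400 / 3600 = 0.28871 hr
life = 504004 * 0.28871 = 145500 hours


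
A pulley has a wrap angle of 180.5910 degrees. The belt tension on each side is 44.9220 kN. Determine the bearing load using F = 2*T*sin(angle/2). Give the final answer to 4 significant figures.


F = 2 * 44.9220 * sin(180.5910/2 deg)
F = 89.84 kN


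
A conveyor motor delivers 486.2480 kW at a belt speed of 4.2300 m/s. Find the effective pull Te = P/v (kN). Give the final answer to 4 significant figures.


Te = P / v = 486.2480 / 4.2300
Te = 115.0 kN


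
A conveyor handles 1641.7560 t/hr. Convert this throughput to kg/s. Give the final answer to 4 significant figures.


m_dot = 1641.7560 * 1000 / 3600
m_dot = 456.0 kg/s


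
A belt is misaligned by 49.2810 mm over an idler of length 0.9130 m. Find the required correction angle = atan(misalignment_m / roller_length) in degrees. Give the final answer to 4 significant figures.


misalign_m = 49.2810 / 1000 = 0.049281 m
angle = atan(0.049281 / 0.9130)
angle = 3.090 deg


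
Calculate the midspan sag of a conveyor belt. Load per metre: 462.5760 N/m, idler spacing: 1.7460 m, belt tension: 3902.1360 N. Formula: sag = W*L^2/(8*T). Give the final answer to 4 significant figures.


sag = 462.5760 * 1.7460^2 / (8 * 3902.1360)
sag = 0.04517 m


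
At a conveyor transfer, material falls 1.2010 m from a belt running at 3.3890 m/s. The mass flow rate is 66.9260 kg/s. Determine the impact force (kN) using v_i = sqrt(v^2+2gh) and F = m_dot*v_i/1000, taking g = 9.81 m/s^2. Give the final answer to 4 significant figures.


v_i = sqrt(3.3890^2 + 2*9.81*1.2010) = 5.92021 m/s
F = 66.9260 * 5.92021 / 1000
F = 0.3962 kN


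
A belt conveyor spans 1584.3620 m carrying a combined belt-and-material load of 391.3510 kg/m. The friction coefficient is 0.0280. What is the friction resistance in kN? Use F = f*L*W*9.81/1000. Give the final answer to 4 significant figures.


F = 0.0280 * 1584.3620 * 391.3510 * 9.81 / 1000
F = 170.3 kN


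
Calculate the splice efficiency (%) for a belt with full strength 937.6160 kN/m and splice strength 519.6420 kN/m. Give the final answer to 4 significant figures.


Eff = 519.6420 / 937.6160 * 100
Eff = 55.42 %


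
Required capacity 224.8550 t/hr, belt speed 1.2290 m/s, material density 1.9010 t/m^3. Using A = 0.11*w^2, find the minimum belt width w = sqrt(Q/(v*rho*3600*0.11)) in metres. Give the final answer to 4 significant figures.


A_req = 224.8550 / (1.2290 * 1.9010 * 3600) = 0.0267341 m^2
w = sqrt(0.0267341 / 0.11)
w = 0.4930 m


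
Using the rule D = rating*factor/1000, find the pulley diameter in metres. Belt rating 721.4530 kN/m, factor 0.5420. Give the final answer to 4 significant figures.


D = 721.4530 * 0.5420 / 1000
D = 0.3910 m


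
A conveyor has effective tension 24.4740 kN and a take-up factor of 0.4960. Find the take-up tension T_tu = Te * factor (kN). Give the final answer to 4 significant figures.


T_tu = 24.4740 * 0.4960
T_tu = 12.14 kN


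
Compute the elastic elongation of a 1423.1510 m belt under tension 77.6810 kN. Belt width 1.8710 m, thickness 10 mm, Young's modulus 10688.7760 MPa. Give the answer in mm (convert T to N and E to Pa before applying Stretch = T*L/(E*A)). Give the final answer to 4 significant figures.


A = 1.8710 * 0.01 = 0.01871 m^2
Stretch = 77.6810*1000 * 1423.1510 / (10688.7760e6 * 0.01871) * 1000
Stretch = 552.8 mm


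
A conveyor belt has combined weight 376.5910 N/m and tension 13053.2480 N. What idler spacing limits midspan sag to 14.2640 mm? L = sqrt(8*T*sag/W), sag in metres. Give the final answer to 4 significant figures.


sag = 14.2640/1000 = 0.014264 m
L = sqrt(8 * 13053.2480 * 0.014264 / 376.5910)
L = 1.989 m


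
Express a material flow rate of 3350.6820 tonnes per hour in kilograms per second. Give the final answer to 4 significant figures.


m_dot = 3350.6820 * 1000 / 3600
m_dot = 930.7 kg/s


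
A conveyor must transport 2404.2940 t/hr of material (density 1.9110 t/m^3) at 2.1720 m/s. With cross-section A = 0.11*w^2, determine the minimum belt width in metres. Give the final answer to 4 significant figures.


A_req = 2404.2940 / (2.1720 * 1.9110 * 3600) = 0.160903 m^2
w = sqrt(0.160903 / 0.11)
w = 1.209 m


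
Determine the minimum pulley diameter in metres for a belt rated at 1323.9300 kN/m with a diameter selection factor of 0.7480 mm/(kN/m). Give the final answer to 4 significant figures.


D = 1323.9300 * 0.7480 / 1000
D = 0.9903 m


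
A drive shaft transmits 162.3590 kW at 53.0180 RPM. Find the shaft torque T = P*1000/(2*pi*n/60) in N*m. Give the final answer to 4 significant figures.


omega = 2*pi*53.0180/60 = 5.55203 rad/s
T = 162.3590*1000 / 5.55203
T = 29240 N*m


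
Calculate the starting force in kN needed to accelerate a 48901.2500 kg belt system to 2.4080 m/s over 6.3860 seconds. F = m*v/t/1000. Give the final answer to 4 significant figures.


F = 48901.2500 * 2.4080 / 6.3860 / 1000
F = 18.44 kN


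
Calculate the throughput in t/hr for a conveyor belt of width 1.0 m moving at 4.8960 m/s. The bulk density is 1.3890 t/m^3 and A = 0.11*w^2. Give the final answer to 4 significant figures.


A = 0.11 * 1.0^2 = 0.11 m^2
C = 0.11 * 4.8960 * 1.3890 * 3600
C = 2693 t/hr


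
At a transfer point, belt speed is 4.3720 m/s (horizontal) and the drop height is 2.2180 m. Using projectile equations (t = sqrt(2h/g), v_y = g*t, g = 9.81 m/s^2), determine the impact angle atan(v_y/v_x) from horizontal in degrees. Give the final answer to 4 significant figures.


t = sqrt(2*2.2180/9.81) = 0.672452 s
v_y = 9.81 * 0.672452 = 6.59675 m/s
angle = atan(6.59675 / 4.3720) = 56.47 deg


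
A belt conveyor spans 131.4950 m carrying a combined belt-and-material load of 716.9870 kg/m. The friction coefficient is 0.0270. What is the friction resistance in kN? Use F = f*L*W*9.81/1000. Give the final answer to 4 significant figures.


F = 0.0270 * 131.4950 * 716.9870 * 9.81 / 1000
F = 24.97 kN


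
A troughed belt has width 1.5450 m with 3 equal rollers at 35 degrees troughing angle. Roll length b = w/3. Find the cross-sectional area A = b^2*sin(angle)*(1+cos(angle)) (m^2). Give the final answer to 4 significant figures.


b = 1.5450/3 = 0.515 m
A = 0.515^2 * sin(35 deg) * (1 + cos(35 deg))
A = 0.2767 m^2


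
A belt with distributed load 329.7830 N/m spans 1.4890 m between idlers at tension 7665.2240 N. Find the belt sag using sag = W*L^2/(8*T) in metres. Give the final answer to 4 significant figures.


sag = 329.7830 * 1.4890^2 / (8 * 7665.2240)
sag = 0.01192 m


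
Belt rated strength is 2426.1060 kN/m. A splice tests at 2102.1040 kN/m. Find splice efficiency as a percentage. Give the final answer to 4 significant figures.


Eff = 2102.1040 / 2426.1060 * 100
Eff = 86.65 %


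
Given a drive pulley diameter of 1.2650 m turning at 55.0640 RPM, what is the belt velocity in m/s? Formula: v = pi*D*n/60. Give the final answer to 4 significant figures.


v = pi * 1.2650 * 55.0640 / 60
v = 3.647 m/s


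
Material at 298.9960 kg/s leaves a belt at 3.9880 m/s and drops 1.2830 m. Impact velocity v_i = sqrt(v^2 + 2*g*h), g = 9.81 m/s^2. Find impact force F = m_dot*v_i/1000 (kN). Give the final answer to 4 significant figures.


v_i = sqrt(3.9880^2 + 2*9.81*1.2830) = 6.4091 m/s
F = 298.9960 * 6.4091 / 1000
F = 1.916 kN


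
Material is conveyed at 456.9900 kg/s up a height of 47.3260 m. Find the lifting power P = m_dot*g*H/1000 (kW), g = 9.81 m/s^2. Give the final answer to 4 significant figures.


P = 456.9900 * 9.81 * 47.3260 / 1000
P = 212.2 kW


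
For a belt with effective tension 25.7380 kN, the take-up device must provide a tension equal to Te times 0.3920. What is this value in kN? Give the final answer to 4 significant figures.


T_tu = 25.7380 * 0.3920
T_tu = 10.09 kN


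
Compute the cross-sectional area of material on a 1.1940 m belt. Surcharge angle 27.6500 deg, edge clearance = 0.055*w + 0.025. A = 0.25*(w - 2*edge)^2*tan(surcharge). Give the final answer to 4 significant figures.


edge = 0.055*1.1940 + 0.025 = 0.09067 m
ew = 1.1940 - 2*0.09067 = 1.01266 m
A = 0.25 * 1.01266^2 * tan(27.6500 deg)
A = 0.1343 m^2


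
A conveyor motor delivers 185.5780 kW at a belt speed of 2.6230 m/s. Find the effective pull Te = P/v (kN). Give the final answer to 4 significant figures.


Te = P / v = 185.5780 / 2.6230
Te = 70.75 kN


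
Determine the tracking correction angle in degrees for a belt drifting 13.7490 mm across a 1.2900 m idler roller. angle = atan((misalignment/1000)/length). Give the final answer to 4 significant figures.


misalign_m = 13.7490 / 1000 = 0.013749 m
angle = atan(0.013749 / 1.2900)
angle = 0.6106 deg


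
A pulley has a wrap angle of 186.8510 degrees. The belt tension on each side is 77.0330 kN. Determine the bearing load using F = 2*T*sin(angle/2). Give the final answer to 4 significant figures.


F = 2 * 77.0330 * sin(186.8510/2 deg)
F = 153.8 kN


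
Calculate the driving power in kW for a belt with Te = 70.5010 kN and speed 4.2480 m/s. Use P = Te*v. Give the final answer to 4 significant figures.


P = Te * v = 70.5010 * 4.2480
P = 299.5 kW


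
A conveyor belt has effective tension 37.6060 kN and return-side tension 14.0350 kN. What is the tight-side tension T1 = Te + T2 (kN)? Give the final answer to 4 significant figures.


T1 = Te + T2 = 37.6060 + 14.0350
T1 = 51.64 kN


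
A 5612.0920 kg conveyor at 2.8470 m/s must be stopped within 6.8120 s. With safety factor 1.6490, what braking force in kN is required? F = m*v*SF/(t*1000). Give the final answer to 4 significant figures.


F = 5612.0920 * 2.8470 / 6.8120 * 1.6490 / 1000
F = 3.868 kN


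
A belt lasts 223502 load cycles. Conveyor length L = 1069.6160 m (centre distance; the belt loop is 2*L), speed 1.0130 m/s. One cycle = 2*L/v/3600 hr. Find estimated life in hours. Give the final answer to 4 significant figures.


cycle_time = 2 * 1069.6160 / 1.0130 / 3600 = 0.586605 hr
life = 223502 * 0.586605 = 131100 hours


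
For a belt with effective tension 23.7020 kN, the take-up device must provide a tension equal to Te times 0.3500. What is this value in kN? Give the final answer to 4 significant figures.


T_tu = 23.7020 * 0.3500
T_tu = 8.296 kN


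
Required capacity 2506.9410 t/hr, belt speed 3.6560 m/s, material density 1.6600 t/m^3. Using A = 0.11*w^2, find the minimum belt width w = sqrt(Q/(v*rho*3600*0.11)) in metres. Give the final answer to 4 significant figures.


A_req = 2506.9410 / (3.6560 * 1.6600 * 3600) = 0.114743 m^2
w = sqrt(0.114743 / 0.11)
w = 1.021 m


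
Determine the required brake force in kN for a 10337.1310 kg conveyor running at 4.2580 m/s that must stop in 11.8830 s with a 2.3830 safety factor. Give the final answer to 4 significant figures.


F = 10337.1310 * 4.2580 / 11.8830 * 2.3830 / 1000
F = 8.827 kN


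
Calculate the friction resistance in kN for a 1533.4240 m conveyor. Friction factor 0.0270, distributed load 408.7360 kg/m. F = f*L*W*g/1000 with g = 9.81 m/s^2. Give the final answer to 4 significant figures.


F = 0.0270 * 1533.4240 * 408.7360 * 9.81 / 1000
F = 166.0 kN


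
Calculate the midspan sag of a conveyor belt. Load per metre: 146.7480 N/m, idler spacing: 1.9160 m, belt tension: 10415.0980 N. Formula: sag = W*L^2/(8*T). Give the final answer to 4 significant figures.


sag = 146.7480 * 1.9160^2 / (8 * 10415.0980)
sag = 0.006466 m


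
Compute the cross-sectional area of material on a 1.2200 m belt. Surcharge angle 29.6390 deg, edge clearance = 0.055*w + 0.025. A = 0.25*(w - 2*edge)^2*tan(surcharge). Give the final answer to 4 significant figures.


edge = 0.055*1.2200 + 0.025 = 0.0921 m
ew = 1.2200 - 2*0.0921 = 1.0358 m
A = 0.25 * 1.0358^2 * tan(29.6390 deg)
A = 0.1526 m^2


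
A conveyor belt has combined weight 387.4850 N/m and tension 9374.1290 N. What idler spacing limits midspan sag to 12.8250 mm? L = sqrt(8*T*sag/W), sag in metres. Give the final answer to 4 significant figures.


sag = 12.8250/1000 = 0.012825 m
L = sqrt(8 * 9374.1290 * 0.012825 / 387.4850)
L = 1.575 m


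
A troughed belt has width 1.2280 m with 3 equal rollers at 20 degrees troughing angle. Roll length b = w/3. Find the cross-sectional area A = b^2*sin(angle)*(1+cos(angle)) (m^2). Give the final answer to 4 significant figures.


b = 1.2280/3 = 0.409333 m
A = 0.409333^2 * sin(20 deg) * (1 + cos(20 deg))
A = 0.1112 m^2


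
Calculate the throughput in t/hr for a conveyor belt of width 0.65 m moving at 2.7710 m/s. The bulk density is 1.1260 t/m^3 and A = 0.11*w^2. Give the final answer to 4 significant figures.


A = 0.11 * 0.65^2 = 0.046475 m^2
C = 0.046475 * 2.7710 * 1.1260 * 3600
C = 522.0 t/hr


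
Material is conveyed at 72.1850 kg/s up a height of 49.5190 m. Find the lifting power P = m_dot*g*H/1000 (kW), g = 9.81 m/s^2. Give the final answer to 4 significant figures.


P = 72.1850 * 9.81 * 49.5190 / 1000
P = 35.07 kW


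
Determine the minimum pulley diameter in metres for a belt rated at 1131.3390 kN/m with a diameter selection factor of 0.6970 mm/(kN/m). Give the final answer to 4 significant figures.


D = 1131.3390 * 0.6970 / 1000
D = 0.7885 m


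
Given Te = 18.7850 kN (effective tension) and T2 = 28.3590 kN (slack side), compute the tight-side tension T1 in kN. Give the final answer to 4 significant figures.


T1 = Te + T2 = 18.7850 + 28.3590
T1 = 47.14 kN


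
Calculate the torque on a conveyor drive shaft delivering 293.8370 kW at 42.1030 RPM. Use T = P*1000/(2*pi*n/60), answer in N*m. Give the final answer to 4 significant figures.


omega = 2*pi*42.1030/60 = 4.40902 rad/s
T = 293.8370*1000 / 4.40902
T = 66640 N*m


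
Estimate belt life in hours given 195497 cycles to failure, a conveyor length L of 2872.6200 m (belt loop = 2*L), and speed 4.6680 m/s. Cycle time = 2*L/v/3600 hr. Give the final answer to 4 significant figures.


cycle_time = 2 * 2872.6200 / 4.6680 / 3600 = 0.341881 hr
life = 195497 * 0.341881 = 66840 hours


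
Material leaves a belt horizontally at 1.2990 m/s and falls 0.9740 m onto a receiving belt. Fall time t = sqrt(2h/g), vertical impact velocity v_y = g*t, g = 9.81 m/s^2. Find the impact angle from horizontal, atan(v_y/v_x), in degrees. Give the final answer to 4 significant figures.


t = sqrt(2*0.9740/9.81) = 0.445615 s
v_y = 9.81 * 0.445615 = 4.37148 m/s
angle = atan(4.37148 / 1.2990) = 73.45 deg


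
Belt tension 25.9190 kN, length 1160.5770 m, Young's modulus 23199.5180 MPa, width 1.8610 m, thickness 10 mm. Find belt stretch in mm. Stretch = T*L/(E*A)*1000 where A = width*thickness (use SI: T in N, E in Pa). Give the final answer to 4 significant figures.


A = 1.8610 * 0.01 = 0.01861 m^2
Stretch = 25.9190*1000 * 1160.5770 / (23199.5180e6 * 0.01861) * 1000
Stretch = 69.67 mm
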